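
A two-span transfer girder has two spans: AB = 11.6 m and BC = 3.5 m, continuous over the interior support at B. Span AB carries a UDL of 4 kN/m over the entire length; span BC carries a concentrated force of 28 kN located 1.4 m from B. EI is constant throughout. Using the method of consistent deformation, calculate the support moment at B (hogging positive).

M_B = 56.05 kN·m

Release continuity at B by inserting a hinge; the redundant is the internal moment M_B. The primary structure is two simply-supported spans AB and BC.
End slopes at the hinge B, treating each span as simply supported:
  span AB: UDL 4: wL³/(24EI) = 260.1/EI
  span BC: point load 28 at a = 1.4: Pab(L + b)/(6LEI) = 21.95/EI
  relative rotation θ_0 = (260.1 + 21.95)/EI = 282.1/EI
A unit hogging moment at B produces rotation L₁/(3EI) + L₂/(3EI) = 5.033/EI.
Compatibility: M_B·(L₁+L₂)/(3EI) = θ_0, giving M_B = 56.05 kN·m (hogging).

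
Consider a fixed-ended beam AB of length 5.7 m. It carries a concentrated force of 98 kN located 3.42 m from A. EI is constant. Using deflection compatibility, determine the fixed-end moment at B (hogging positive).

M_B = 80.44 kN·m

Release both end moments; the primary structure is a simply-supported span AB with redundants M_A and M_B.
Simple-span end rotations at A and B under the given loads:
  at A: point load 98 at a = 3.42: Pab(L + b)/(6LEI) = 178.3/EI
  at B: point load 98 at a = 3.42: Pab(L + a)/(6LEI) = 203.8/EI
  θ_A0 = 178.3/EI,  θ_B0 = 203.8/EI
Flexibility coefficients: a unit moment at one end gives L/(3EI) there and L/(6EI) at the far end, so f₁₁ = f₂₂ = 1.9/EI and f₁₂ = f₂₁ = 0.95/EI.
Compatibility — zero rotation at each built-in end:
  1.9 M_A + 0.95 M_B = 178.3
  0.95 M_A + 1.9 M_B = 203.8
Solving the pair gives M_A = 53.63 kN·m and M_B = 80.44 kN·m (hogging).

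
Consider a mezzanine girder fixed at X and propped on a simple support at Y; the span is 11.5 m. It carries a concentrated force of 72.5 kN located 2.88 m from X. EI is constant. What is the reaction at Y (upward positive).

Release the roller at Y. Primary structure: cantilever fixed at X.
Primary-structure tip deflection at Y by superposition:
  point load 72.5 at a = 2.88: Pa²(3L − a)/(6EI) = 3169/EI
Tip deflection under a unit load at Y: L³/(3EI) = 507/EI.
Compatibility at Y: δ_0 − R_Y·δ_{YY} = 0, so R_Y = 3169/507 = 6.251 kN.

R_Y = 6.251 kN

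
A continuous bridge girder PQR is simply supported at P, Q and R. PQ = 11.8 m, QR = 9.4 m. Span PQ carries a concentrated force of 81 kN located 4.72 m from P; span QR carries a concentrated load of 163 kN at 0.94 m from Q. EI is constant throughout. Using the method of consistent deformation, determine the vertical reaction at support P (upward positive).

Insert a hinge at Q; M_Q is the redundant, and each span becomes simply supported.
Discontinuity in slope at Q on the released structure — sum the simple-span end rotations:
  span PQ: point load 81 at a = 4.72: Pab(L + a)/(6LEI) = 631.6/EI
  span QR: point load 163 at a = 0.94: Pab(L + b)/(6LEI) = 410.5/EI
  relative rotation θ_0 = (631.6 + 410.5)/EI = 1042/EI
A unit hogging moment at Q produces rotation L₁/(3EI) + L₂/(3EI) = 7.067/EI.
Compatibility: M_Q·(L₁+L₂)/(3EI) = θ_0, giving M_Q = 147.5 kN·m (hogging).
Span PQ, ΣM about P with M_Q applied at Q: R_Q^{PQ}·11.8 = 382.3 + 147.5, so R_Q^{PQ} = 44.9 kN and R_P = 81 − 44.9 = 36.1 kN.

R_P = 36.1 kN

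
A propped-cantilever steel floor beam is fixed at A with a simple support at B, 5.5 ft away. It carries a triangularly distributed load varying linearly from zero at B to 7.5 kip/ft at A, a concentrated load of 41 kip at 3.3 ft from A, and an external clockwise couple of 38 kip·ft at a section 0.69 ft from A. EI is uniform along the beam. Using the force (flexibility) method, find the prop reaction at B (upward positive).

R_B = 24.27 kip

Release the roller at B. Primary structure: cantilever fixed at A.
Downward deflection at the released point B due to the loads:
  triangular load, peak 7.5 at the fixed end: w₀L⁴/(30EI) = 228.8/EI
  point load 41 at a = 3.3: Pa²(3L − a)/(6EI) = 982.3/EI
  clockwise couple 38 at a = 0.69: M₀a(2L − a)/(2EI) = 135.2/EI
  δ_0 = 1346/EI
Tip deflection under a unit load at B: L³/(3EI) = 55.46/EI.
Compatibility at B: δ_0 − R_B·δ_{BB} = 0, so R_B = 1346/55.46 = 24.27 kip.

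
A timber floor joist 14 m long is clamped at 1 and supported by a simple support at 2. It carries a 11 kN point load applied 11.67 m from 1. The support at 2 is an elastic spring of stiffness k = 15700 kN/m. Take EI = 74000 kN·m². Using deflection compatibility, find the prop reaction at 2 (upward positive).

R_2 = 8.237 kN

Take the reaction at 2 as the redundant and release it; the primary structure is a cantilever fixed at 1.
Downward deflection at the released point 2 due to the loads:
  point load 11 at a = 11.67: Pa²(3L − a)/(6EI) = 7573/EI
Tip deflection under a unit load at 2: L³/(3EI) = 914.7/EI.
With EI = 74000 kN·m²: δ_0 = 0.10233 m and δ_{22} = 0.01236 m/kN.
Compatibility — the spring shortens by R_2/k under the reaction it provides: δ_0 − R_2·δ_{22} = R_2/k. With 1/k = 0.000064 m/kN, R_2 = δ_0 / (δ_{22} + 1/k) = 0.10233 / (0.01236 + 0.000064) = 8.237 kN.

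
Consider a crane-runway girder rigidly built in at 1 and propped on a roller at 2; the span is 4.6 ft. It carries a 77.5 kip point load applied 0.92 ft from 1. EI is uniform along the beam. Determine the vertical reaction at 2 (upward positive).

R_2 = 4.34 kip

Release the roller at 2. Primary structure: cantilever fixed at 1.
Primary-structure tip deflection at 2 by superposition:
  point load 77.5 at a = 0.92: Pa²(3L − a)/(6EI) = 140.8/EI
Tip deflection under a unit load at 2: L³/(3EI) = 32.45/EI.
The prop prevents deflection at 2: R_2 = δ_0/δ_{22} = 140.8/32.45 = 4.34 kip.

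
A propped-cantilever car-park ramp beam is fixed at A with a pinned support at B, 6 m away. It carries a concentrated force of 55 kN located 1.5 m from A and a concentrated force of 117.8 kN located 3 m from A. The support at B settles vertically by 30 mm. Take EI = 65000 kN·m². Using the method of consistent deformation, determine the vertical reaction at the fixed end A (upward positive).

R_A = 158.3 kN

Take the reaction at B as the redundant and release it; the primary structure is a cantilever fixed at A.
Primary-structure tip deflection at B by superposition:
  point load 55 at a = 1.5: Pa²(3L − a)/(6EI) = 340.3/EI
  point load 117.8 at a = 3: Pa²(3L − a)/(6EI) = 2650/EI
  δ_0 = 2991/EI
Tip deflection under a unit load at B: L³/(3EI) = 72/EI.
With EI = 65000 kN·m²: δ_0 = 0.046012 m and δ_{BB} = 0.001108 m/kN.
Compatibility — the beam at B must follow the support down by 0.03 m: δ_0 − R_B·δ_{BB} = 0.03, so R_B = (0.046012 − 0.03)/0.001108 = 14.46 kN.
Vertical equilibrium: R_A = ΣP − R_B = 172.8 − 14.46 = 158.3 kN.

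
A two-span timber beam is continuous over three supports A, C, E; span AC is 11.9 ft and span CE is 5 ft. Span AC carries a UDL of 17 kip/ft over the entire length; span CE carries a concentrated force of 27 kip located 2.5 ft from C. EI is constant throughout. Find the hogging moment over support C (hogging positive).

Insert a hinge at C; M_C is the redundant, and each span becomes simply supported.
End slopes at the hinge C, treating each span as simply supported:
  span AC: UDL 17: wL³/(24EI) = 1194/EI
  span CE: point load 27 at a = 2.5: Pab(L + b)/(6LEI) = 42.19/EI
  relative rotation θ_0 = (1194 + 42.19)/EI = 1236/EI
A unit hogging moment at C produces rotation L₁/(3EI) + L₂/(3EI) = 5.633/EI.
Slope continuity at C: θ_0 = M_C·5.633/EI, so M_C = 1236/5.633 = 219.4 kip·ft (hogging).

M_C = 219.4 kip·ft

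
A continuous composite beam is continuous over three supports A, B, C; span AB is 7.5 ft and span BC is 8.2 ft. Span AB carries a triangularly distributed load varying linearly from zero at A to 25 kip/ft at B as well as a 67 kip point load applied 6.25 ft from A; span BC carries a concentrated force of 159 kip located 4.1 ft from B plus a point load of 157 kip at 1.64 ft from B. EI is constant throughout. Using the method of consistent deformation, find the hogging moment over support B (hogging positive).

Take M_B as the redundant. Released structure: two simple spans AB and BC with a hinge at B.
Rotations at B on the released spans (each span's end-slope, ×1/EI):
  span AB: triangular load, peak 25: w₀L³/(45EI) = 234.4/EI
  span AB: point load 67 at a = 6.25: Pab(L + a)/(6LEI) = 159.9/EI
  span BC: point load 159 at a = 4.1: Pab(L + b)/(6LEI) = 668.2/EI
  span BC: point load 157 at a = 1.64: Pab(L + b)/(6LEI) = 506.7/EI
  relative rotation θ_0 = (394.3 + 1175)/EI = 1569/EI
A unit hogging moment at B produces rotation L₁/(3EI) + L₂/(3EI) = 5.233/EI.
Slope continuity at B: θ_0 = M_B·5.233/EI, so M_B = 1569/5.233 = 299.9 kip·ft (hogging).

M_B = 299.9 kip·ft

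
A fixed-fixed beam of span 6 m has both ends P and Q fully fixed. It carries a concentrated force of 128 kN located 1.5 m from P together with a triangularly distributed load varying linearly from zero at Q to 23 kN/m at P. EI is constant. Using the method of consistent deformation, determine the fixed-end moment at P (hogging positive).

M_P = 149.4 kN·m

Release both end moments; the primary structure is a simply-supported span PQ with redundants M_P and M_Q.
Simple-span end rotations at P and Q under the given loads:
  at P: point load 128 at a = 1.5: Pab(L + b)/(6LEI) = 252/EI
  at Q: point load 128 at a = 1.5: Pab(L + a)/(6LEI) = 180/EI
  at P: triangular load, peak 23: w₀L³/(45EI) = 110.4/EI
  at Q: triangular load, peak 23: 7w₀L³/(360EI) = 96.6/EI
  θ_P0 = 362.4/EI,  θ_Q0 = 276.6/EI
Flexibility coefficients: a unit moment at one end gives L/(3EI) there and L/(6EI) at the far end, so f₁₁ = f₂₂ = 2/EI and f₁₂ = f₂₁ = 1/EI.
Compatibility — zero rotation at each built-in end:
  2 M_P + 1 M_Q = 362.4
  1 M_P + 2 M_Q = 276.6
Solving the pair gives M_P = 149.4 kN·m and M_Q = 63.6 kN·m (hogging).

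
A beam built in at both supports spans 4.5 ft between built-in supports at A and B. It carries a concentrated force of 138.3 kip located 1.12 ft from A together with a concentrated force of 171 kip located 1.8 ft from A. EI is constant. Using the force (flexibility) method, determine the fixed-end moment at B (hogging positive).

M_B = 102.8 kip·ft

Take the two fixed-end moments M_A, M_B as redundants; the released structure is the simple span AB.
On the primary (simply-supported) span, the end slopes from the loading are:
  at A: point load 138.3 at a = 1.12: Pab(L + b)/(6LEI) = 152.8/EI
  at B: point load 138.3 at a = 1.12: Pab(L + a)/(6LEI) = 109/EI
  at A: point load 171 at a = 1.8: Pab(L + b)/(6LEI) = 221.6/EI
  at B: point load 171 at a = 1.8: Pab(L + a)/(6LEI) = 193.9/EI
  θ_A0 = 374.4/EI,  θ_B0 = 302.9/EI
Flexibility coefficients: a unit moment at one end gives L/(3EI) there and L/(6EI) at the far end, so f₁₁ = f₂₂ = 1.5/EI and f₁₂ = f₂₁ = 0.75/EI.
Compatibility — zero rotation at each built-in end:
  1.5 M_A + 0.75 M_B = 374.4
  0.75 M_A + 1.5 M_B = 302.9
Solving the pair gives M_A = 198.2 kip·ft and M_B = 102.8 kip·ft (hogging).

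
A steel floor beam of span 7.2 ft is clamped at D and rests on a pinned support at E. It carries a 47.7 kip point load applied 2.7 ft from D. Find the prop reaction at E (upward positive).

Release the roller at E. Primary structure: cantilever fixed at D.
Primary-structure tip deflection at E by superposition:
  point load 47.7 at a = 2.7: Pa²(3L − a)/(6EI) = 1095/EI
Tip deflection under a unit load at E: L³/(3EI) = 124.4/EI.
Compatibility at E: δ_0 − R_E·δ_{EE} = 0, so R_E = 1095/124.4 = 8.804 kip.

R_E = 8.804 kip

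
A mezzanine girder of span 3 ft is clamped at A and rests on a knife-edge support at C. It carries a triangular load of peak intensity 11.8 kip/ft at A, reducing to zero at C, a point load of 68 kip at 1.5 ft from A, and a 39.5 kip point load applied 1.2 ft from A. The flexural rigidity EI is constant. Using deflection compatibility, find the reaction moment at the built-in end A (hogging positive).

Take the reaction at C as the redundant and release it; the primary structure is a cantilever fixed at A.
Primary-structure tip deflection at C by superposition:
  triangular load, peak 11.8 at the fixed end: w₀L⁴/(30EI) = 31.86/EI
  point load 68 at a = 1.5: Pa²(3L − a)/(6EI) = 191.2/EI
  point load 39.5 at a = 1.2: Pa²(3L − a)/(6EI) = 73.94/EI
  δ_0 = 297.1/EI
Tip deflection under a unit load at C: L³/(3EI) = 9/EI.
Compatibility at C: δ_0 − R_C·δ_{CC} = 0, so R_C = 297.1/9 = 33.01 kip.
Moment equilibrium about A: M_A = Σ(load moments about A) − R_C·L = 167.1 − 33.01×3 = 68.08 kip·ft.

M_A = 68.08 kip·ft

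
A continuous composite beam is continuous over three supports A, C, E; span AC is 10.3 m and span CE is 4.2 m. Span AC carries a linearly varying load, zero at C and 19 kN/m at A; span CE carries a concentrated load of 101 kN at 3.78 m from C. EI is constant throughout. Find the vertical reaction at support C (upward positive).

R_C = 72.75 kN

Insert a hinge at C; M_C is the redundant, and each span becomes simply supported.
Rotations at C on the released spans (each span's end-slope, ×1/EI):
  span AC: triangular load, peak 19: 7w₀L³/(360EI) = 403.7/EI
  span CE: point load 101 at a = 3.78: Pab(L + b)/(6LEI) = 29.4/EI
  relative rotation θ_0 = (403.7 + 29.4)/EI = 433.1/EI
A unit hogging moment at C produces rotation L₁/(3EI) + L₂/(3EI) = 4.833/EI.
Compatibility: M_C·(L₁+L₂)/(3EI) = θ_0, giving M_C = 89.61 kN·m (hogging).
Span AC, ΣM about A with M_C applied at C: R_C^{AC}·10.3 = 336 + 89.61, so R_C^{AC} = 41.32 kN and R_A = 97.85 − 41.32 = 56.53 kN.
Span CE, ΣM about E: R_C^{CE}·4.2 = 42.42 + 89.61, so R_C^{CE} = 31.43 kN and R_E = 101 − 31.43 = 69.57 kN.
R_C = 41.32 + 31.43 = 72.75 kN.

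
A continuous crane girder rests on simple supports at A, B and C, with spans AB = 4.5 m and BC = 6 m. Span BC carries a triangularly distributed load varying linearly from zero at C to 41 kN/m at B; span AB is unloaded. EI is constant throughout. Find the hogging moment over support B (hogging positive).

Release continuity at B by inserting a hinge; the redundant is the internal moment M_B. The primary structure is two simply-supported spans AB and BC.
Discontinuity in slope at B on the released structure — sum the simple-span end rotations:
  span BC: triangular load, peak 41: w₀L³/(45EI) = 196.8/EI
  relative rotation θ_0 = (0 + 196.8)/EI = 196.8/EI
A unit hogging moment at B produces rotation L₁/(3EI) + L₂/(3EI) = 3.5/EI.
Slope continuity at B: θ_0 = M_B·3.5/EI, so M_B = 196.8/3.5 = 56.23 kN·m (hogging).

M_B = 56.23 kN·m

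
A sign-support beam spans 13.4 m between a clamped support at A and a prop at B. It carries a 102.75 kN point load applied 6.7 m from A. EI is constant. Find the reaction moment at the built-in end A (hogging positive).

M_A = 258.2 kN·m

Take the reaction at B as the redundant and release it; the primary structure is a cantilever fixed at A.
Free-end deflection of the primary structure under the applied loading (downward +):
  point load 102.75 at a = 6.7: Pa²(3L − a)/(6EI) = 25753/EI
Flexibility coefficient — unit upward force at B: δ_{BB} = L³/(3EI) = 802/EI.
The prop prevents deflection at B: R_B = δ_0/δ_{BB} = 25753/802 = 32.11 kN.
Moment equilibrium about A: M_A = Σ(load moments about A) − R_B·L = 688.4 − 32.11×13.4 = 258.2 kN·m.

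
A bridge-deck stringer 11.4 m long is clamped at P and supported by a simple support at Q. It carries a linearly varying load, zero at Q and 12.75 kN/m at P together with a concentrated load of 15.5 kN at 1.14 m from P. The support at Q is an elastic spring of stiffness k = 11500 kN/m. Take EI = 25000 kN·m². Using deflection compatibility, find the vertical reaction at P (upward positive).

Remove the prop at Q; the released (primary) structure is a cantilever built in at P.
Free-end deflection of the primary structure under the applied loading (downward +):
  triangular load, peak 12.75 at the fixed end: w₀L⁴/(30EI) = 7178/EI
  point load 15.5 at a = 1.14: Pa²(3L − a)/(6EI) = 111/EI
  δ_0 = 7289/EI
Tip deflection under a unit load at Q: L³/(3EI) = 493.8/EI.
With EI = 25000 kN·m²: δ_0 = 0.29156 m and δ_{QQ} = 0.019754 m/kN.
Compatibility — the spring shortens by R_Q/k under the reaction it provides: δ_0 − R_Q·δ_{QQ} = R_Q/k. With 1/k = 0.000087 m/kN, R_Q = δ_0 / (δ_{QQ} + 1/k) = 0.29156 / (0.019754 + 0.000087) = 14.7 kN.
Vertical equilibrium: R_P = ΣP − R_Q = 88.17 − 14.7 = 73.48 kN.

R_P = 73.48 kN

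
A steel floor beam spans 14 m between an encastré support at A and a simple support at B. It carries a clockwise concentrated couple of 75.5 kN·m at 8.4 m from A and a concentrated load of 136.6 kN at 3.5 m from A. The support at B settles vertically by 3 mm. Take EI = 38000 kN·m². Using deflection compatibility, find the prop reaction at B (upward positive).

Remove the prop at B; the released (primary) structure is a cantilever built in at A.
Free-end deflection of the primary structure under the applied loading (downward +):
  clockwise couple 75.5 at a = 8.4: M₀a(2L − a)/(2EI) = 6215/EI
  point load 136.6 at a = 3.5: Pa²(3L − a)/(6EI) = 10737/EI
  δ_0 = 16952/EI
Tip deflection under a unit load at B: L³/(3EI) = 914.7/EI.
With EI = 38000 kN·m²: δ_0 = 0.44612 m and δ_{BB} = 0.02407 m/kN.
Compatibility — the beam at B must follow the support down by 0.003 m: δ_0 − R_B·δ_{BB} = 0.003, so R_B = (0.44612 − 0.003)/0.02407 = 18.41 kN.

R_B = 18.41 kN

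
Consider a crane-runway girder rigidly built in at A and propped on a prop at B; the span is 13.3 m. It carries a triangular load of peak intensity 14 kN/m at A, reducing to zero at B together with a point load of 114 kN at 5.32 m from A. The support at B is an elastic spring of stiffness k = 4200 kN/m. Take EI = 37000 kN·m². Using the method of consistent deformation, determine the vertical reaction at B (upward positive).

Choose R_B as the redundant. The primary structure is the cantilever fixed at A.
Downward deflection at the released point B due to the loads:
  triangular load, peak 14 at the fixed end: w₀L⁴/(30EI) = 14602/EI
  point load 114 at a = 5.32: Pa²(3L − a)/(6EI) = 18595/EI
  δ_0 = 33197/EI
Flexibility coefficient — unit upward force at B: δ_{BB} = L³/(3EI) = 784.2/EI.
With EI = 37000 kN·m²: δ_0 = 0.89722 m and δ_{BB} = 0.021195 m/kN.
Compatibility — the spring shortens by R_B/k under the reaction it provides: δ_0 − R_B·δ_{BB} = R_B/k. With 1/k = 0.000238 m/kN, R_B = δ_0 / (δ_{BB} + 1/k) = 0.89722 / (0.021195 + 0.000238) = 41.86 kN.

R_B = 41.86 kN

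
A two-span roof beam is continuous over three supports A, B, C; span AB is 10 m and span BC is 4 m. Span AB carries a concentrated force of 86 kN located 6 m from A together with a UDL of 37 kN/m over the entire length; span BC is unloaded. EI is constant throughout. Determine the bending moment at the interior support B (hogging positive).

Insert a hinge at B; M_B is the redundant, and each span becomes simply supported.
End slopes at the hinge B, treating each span as simply supported:
  span AB: point load 86 at a = 6: Pab(L + a)/(6LEI) = 550.4/EI
  span AB: UDL 37: wL³/(24EI) = 1542/EI
  relative rotation θ_0 = (2092 + 0)/EI = 2092/EI
A unit hogging moment at B produces rotation L₁/(3EI) + L₂/(3EI) = 4.667/EI.
Slope continuity at B: θ_0 = M_B·4.667/EI, so M_B = 2092/4.667 = 448.3 kN·m (hogging).

M_B = 448.3 kN·m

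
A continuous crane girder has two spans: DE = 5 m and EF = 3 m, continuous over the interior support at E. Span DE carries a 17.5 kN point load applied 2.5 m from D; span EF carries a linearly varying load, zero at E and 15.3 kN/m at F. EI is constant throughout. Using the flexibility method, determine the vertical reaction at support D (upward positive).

Insert a hinge at E; M_E is the redundant, and each span becomes simply supported.
Discontinuity in slope at E on the released structure — sum the simple-span end rotations:
  span DE: point load 17.5 at a = 2.5: Pab(L + a)/(6LEI) = 27.34/EI
  span EF: triangular load, peak 15.3: 7w₀L³/(360EI) = 8.033/EI
  relative rotation θ_0 = (27.34 + 8.033)/EI = 35.38/EI
A unit hogging moment at E produces rotation L₁/(3EI) + L₂/(3EI) = 2.667/EI.
Slope continuity at E: θ_0 = M_E·2.667/EI, so M_E = 35.38/2.667 = 13.27 kN·m (hogging).
Span DE, ΣM about D with M_E applied at E: R_E^{DE}·5 = 43.75 + 13.27, so R_E^{DE} = 11.4 kN and R_D = 17.5 − 11.4 = 6.097 kN.

R_D = 6.097 kN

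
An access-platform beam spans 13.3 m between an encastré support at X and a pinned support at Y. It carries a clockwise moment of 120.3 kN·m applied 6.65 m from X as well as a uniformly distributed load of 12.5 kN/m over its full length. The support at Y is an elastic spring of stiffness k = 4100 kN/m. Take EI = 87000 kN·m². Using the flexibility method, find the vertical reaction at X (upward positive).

Remove the prop at Y; the released (primary) structure is a cantilever built in at X.
Primary-structure tip deflection at Y by superposition:
  clockwise couple 120.3 at a = 6.65: M₀a(2L − a)/(2EI) = 7980/EI
  UDL 12.5: wL⁴/(8EI) = 48891/EI
  δ_0 = 56871/EI
Flexibility coefficient — unit upward force at Y: δ_{YY} = L³/(3EI) = 784.2/EI.
With EI = 87000 kN·m²: δ_0 = 0.65369 m and δ_{YY} = 0.009014 m/kN.
Compatibility — the spring shortens by R_Y/k under the reaction it provides: δ_0 − R_Y·δ_{YY} = R_Y/k. With 1/k = 0.000244 m/kN, R_Y = δ_0 / (δ_{YY} + 1/k) = 0.65369 / (0.009014 + 0.000244) = 70.61 kN.
Vertical equilibrium: R_X = ΣP − R_Y = 166.2 − 70.61 = 95.64 kN.

R_X = 95.64 kN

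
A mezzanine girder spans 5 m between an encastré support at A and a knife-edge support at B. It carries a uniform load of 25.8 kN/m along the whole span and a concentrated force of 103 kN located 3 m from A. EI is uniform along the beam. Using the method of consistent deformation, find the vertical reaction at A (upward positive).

Take the reaction at B as the redundant and release it; the primary structure is a cantilever fixed at A.
Downward deflection at the released point B due to the loads:
  UDL 25.8: wL⁴/(8EI) = 2016/EI
  point load 103 at a = 3: Pa²(3L − a)/(6EI) = 1854/EI
  δ_0 = 3870/EI
Tip deflection under a unit load at B: L³/(3EI) = 41.67/EI.
Compatibility at B: δ_0 − R_B·δ_{BB} = 0, so R_B = 3870/41.67 = 92.87 kN.
Vertical equilibrium: R_A = ΣP − R_B = 232 − 92.87 = 139.1 kN.

R_A = 139.1 kN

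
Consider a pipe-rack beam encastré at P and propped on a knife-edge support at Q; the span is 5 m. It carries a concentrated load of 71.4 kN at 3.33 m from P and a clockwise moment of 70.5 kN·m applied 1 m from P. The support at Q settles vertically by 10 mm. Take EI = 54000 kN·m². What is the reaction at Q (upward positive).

Take the reaction at Q as the redundant and release it; the primary structure is a cantilever fixed at P.
Free-end deflection of the primary structure under the applied loading (downward +):
  point load 71.4 at a = 3.33: Pa²(3L − a)/(6EI) = 1540/EI
  clockwise couple 70.5 at a = 1: M₀a(2L − a)/(2EI) = 317.2/EI
  δ_0 = 1857/EI
Tip deflection under a unit load at Q: L³/(3EI) = 41.67/EI.
With EI = 54000 kN·m²: δ_0 = 0.034393 m and δ_{QQ} = 0.000772 m/kN.
Compatibility — the beam at Q must follow the support down by 0.01 m: δ_0 − R_Q·δ_{QQ} = 0.01, so R_Q = (0.034393 − 0.01)/0.000772 = 31.61 kN.

R_Q = 31.61 kN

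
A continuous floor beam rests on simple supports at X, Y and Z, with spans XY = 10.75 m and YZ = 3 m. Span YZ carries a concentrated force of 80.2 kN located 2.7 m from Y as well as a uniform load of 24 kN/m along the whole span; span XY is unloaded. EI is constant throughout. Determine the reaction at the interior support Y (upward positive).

Take M_Y as the redundant. Released structure: two simple spans XY and YZ with a hinge at Y.
Discontinuity in slope at Y on the released structure — sum the simple-span end rotations:
  span YZ: point load 80.2 at a = 2.7: Pab(L + b)/(6LEI) = 11.91/EI
  span YZ: UDL 24: wL³/(24EI) = 27/EI
  relative rotation θ_0 = (0 + 38.91)/EI = 38.91/EI
A unit hogging moment at Y produces rotation L₁/(3EI) + L₂/(3EI) = 4.583/EI.
Slope continuity at Y: θ_0 = M_Y·4.583/EI, so M_Y = 38.91/4.583 = 8.489 kN·m (hogging).
Span XY, ΣM about X with M_Y applied at Y: R_Y^{XY}·10.75 = 0 + 8.489, so R_Y^{XY} = 0.7897 kN and R_X = 0 − 0.7897 = -0.7897 kN.
Span YZ, ΣM about Z: R_Y^{YZ}·3 = 132.1 + 8.489, so R_Y^{YZ} = 46.85 kN and R_Z = 152.2 − 46.85 = 105.4 kN.
R_Y = 0.7897 + 46.85 = 47.64 kN.

R_Y = 47.64 kN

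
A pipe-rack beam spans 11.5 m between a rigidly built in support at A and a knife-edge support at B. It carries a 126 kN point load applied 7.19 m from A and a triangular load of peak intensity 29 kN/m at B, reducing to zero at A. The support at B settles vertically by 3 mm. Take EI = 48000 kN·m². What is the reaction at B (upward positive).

Release the roller at B. Primary structure: cantilever fixed at A.
Free-end deflection of the primary structure under the applied loading (downward +):
  point load 126 at a = 7.19: Pa²(3L − a)/(6EI) = 29648/EI
  triangular load, peak 29 at the free end: 11w₀L⁴/(120EI) = 46494/EI
  δ_0 = 76143/EI
Tip deflection under a unit load at B: L³/(3EI) = 507/EI.
With EI = 48000 kN·m²: δ_0 = 1.5863 m and δ_{BB} = 0.010562 m/kN.
Compatibility — the beam at B must follow the support down by 0.003 m: δ_0 − R_B·δ_{BB} = 0.003, so R_B = (1.5863 − 0.003)/0.010562 = 149.9 kN.

R_B = 149.9 kN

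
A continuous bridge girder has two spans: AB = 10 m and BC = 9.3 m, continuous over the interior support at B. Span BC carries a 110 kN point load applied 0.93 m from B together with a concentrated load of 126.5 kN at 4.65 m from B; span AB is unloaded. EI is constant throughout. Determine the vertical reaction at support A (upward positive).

R_A = -14.84 kN

Take M_B as the redundant. Released structure: two simple spans AB and BC with a hinge at B.
Rotations at B on the released spans (each span's end-slope, ×1/EI):
  span BC: point load 110 at a = 0.93: Pab(L + b)/(6LEI) = 271.1/EI
  span BC: point load 126.5 at a = 4.65: Pab(L + b)/(6LEI) = 683.8/EI
  relative rotation θ_0 = (0 + 955)/EI = 955/EI
A unit hogging moment at B produces rotation L₁/(3EI) + L₂/(3EI) = 6.433/EI.
Compatibility: M_B·(L₁+L₂)/(3EI) = θ_0, giving M_B = 148.4 kN·m (hogging).
Span AB, ΣM about A with M_B applied at B: R_B^{AB}·10 = 0 + 148.4, so R_B^{AB} = 14.84 kN and R_A = 0 − 14.84 = -14.84 kN.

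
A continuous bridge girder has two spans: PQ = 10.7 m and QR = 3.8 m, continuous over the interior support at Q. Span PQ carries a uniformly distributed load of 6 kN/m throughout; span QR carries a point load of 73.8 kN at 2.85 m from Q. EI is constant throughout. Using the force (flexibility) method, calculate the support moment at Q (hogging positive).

Release continuity at Q by inserting a hinge; the redundant is the internal moment M_Q. The primary structure is two simply-supported spans PQ and QR.
Discontinuity in slope at Q on the released structure — sum the simple-span end rotations:
  span PQ: UDL 6: wL³/(24EI) = 306.3/EI
  span QR: point load 73.8 at a = 2.85: Pab(L + b)/(6LEI) = 41.63/EI
  relative rotation θ_0 = (306.3 + 41.63)/EI = 347.9/EI
A unit hogging moment at Q produces rotation L₁/(3EI) + L₂/(3EI) = 4.833/EI.
Slope continuity at Q: θ_0 = M_Q·4.833/EI, so M_Q = 347.9/4.833 = 71.98 kN·m (hogging).

M_Q = 71.98 kN·m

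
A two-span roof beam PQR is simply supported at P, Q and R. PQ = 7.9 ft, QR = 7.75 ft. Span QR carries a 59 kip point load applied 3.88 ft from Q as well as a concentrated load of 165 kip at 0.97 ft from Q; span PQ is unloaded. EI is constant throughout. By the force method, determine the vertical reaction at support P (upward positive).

R_P = -13.6 kip

Insert a hinge at Q; M_Q is the redundant, and each span becomes simply supported.
End slopes at the hinge Q, treating each span as simply supported:
  span QR: point load 59 at a = 3.88: Pab(L + b)/(6LEI) = 221.4/EI
  span QR: point load 165 at a = 0.97: Pab(L + b)/(6LEI) = 339.1/EI
  relative rotation θ_0 = (0 + 560.5)/EI = 560.5/EI
A unit hogging moment at Q produces rotation L₁/(3EI) + L₂/(3EI) = 5.217/EI.
Compatibility: M_Q·(L₁+L₂)/(3EI) = θ_0, giving M_Q = 107.4 kip·ft (hogging).
Span PQ, ΣM about P with M_Q applied at Q: R_Q^{PQ}·7.9 = 0 + 107.4, so R_Q^{PQ} = 13.6 kip and R_P = 0 − 13.6 = -13.6 kip.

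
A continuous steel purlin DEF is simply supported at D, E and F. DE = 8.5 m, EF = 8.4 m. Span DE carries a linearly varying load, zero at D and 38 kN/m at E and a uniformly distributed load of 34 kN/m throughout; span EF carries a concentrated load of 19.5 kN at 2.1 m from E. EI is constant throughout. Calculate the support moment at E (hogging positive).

Release continuity at E by inserting a hinge; the redundant is the internal moment M_E. The primary structure is two simply-supported spans DE and EF.
Rotations at E on the released spans (each span's end-slope, ×1/EI):
  span DE: triangular load, peak 38: w₀L³/(45EI) = 518.6/EI
  span DE: UDL 34: wL³/(24EI) = 870/EI
  span EF: point load 19.5 at a = 2.1: Pab(L + b)/(6LEI) = 75.25/EI
  relative rotation θ_0 = (1389 + 75.25)/EI = 1464/EI
A unit hogging moment at E produces rotation L₁/(3EI) + L₂/(3EI) = 5.633/EI.
Slope continuity at E: θ_0 = M_E·5.633/EI, so M_E = 1464/5.633 = 259.9 kN·m (hogging).

M_E = 259.9 kN·m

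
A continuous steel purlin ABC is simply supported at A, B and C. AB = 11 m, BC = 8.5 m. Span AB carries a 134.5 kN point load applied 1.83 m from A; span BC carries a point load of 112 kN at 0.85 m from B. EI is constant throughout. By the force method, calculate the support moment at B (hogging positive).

Release continuity at B by inserting a hinge; the redundant is the internal moment M_B. The primary structure is two simply-supported spans AB and BC.
Rotations at B on the released spans (each span's end-slope, ×1/EI):
  span AB: point load 134.5 at a = 1.83: Pab(L + a)/(6LEI) = 438.8/EI
  span BC: point load 112 at a = 0.85: Pab(L + b)/(6LEI) = 230.6/EI
  relative rotation θ_0 = (438.8 + 230.6)/EI = 669.4/EI
A unit hogging moment at B produces rotation L₁/(3EI) + L₂/(3EI) = 6.5/EI.
Slope continuity at B: θ_0 = M_B·6.5/EI, so M_B = 669.4/6.5 = 103 kN·m (hogging).

M_B = 103 kN·m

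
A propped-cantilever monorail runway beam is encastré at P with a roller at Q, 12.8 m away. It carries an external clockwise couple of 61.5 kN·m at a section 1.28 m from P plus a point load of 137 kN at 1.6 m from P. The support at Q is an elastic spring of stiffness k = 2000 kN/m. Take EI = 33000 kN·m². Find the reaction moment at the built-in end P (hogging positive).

Choose R_Q as the redundant. The primary structure is the cantilever fixed at P.
Free-end deflection of the primary structure under the applied loading (downward +):
  clockwise couple 61.5 at a = 1.28: M₀a(2L − a)/(2EI) = 957.2/EI
  point load 137 at a = 1.6: Pa²(3L − a)/(6EI) = 2151/EI
  δ_0 = 3108/EI
Flexibility coefficient — unit upward force at Q: δ_{QQ} = L³/(3EI) = 699.1/EI.
With EI = 33000 kN·m²: δ_0 = 0.094191 m and δ_{QQ} = 0.021183 m/kN.
Compatibility — the spring shortens by R_Q/k under the reaction it provides: δ_0 − R_Q·δ_{QQ} = R_Q/k. With 1/k = 0.0005 m/kN, R_Q = δ_0 / (δ_{QQ} + 1/k) = 0.094191 / (0.021183 + 0.0005) = 4.344 kN.
Moment equilibrium about P: M_P = Σ(load moments about P) − R_Q·L = 280.7 − 4.344×12.8 = 225.1 kN·m.

M_P = 225.1 kN·m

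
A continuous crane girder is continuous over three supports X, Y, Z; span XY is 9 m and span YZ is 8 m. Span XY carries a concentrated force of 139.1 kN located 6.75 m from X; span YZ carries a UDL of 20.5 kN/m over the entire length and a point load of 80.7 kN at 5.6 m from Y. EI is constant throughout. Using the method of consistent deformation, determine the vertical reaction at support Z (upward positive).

R_Z = 110.1 kN

Insert a hinge at Y; M_Y is the redundant, and each span becomes simply supported.
Discontinuity in slope at Y on the released structure — sum the simple-span end rotations:
  span XY: point load 139.1 at a = 6.75: Pab(L + a)/(6LEI) = 616.2/EI
  span YZ: UDL 20.5: wL³/(24EI) = 437.3/EI
  span YZ: point load 80.7 at a = 5.6: Pab(L + b)/(6LEI) = 235/EI
  relative rotation θ_0 = (616.2 + 672.3)/EI = 1289/EI
A unit hogging moment at Y produces rotation L₁/(3EI) + L₂/(3EI) = 5.667/EI.
Compatibility: M_Y·(L₁+L₂)/(3EI) = θ_0, giving M_Y = 227.4 kN·m (hogging).
Span YZ, ΣM about Z: R_Y^{YZ}·8 = 849.7 + 227.4, so R_Y^{YZ} = 134.6 kN and R_Z = 244.7 − 134.6 = 110.1 kN.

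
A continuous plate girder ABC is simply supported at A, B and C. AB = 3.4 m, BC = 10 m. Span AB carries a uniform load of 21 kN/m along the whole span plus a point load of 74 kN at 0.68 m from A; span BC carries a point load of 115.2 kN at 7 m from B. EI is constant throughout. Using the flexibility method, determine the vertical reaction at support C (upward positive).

R_C = 67.52 kN

Release continuity at B by inserting a hinge; the redundant is the internal moment M_B. The primary structure is two simply-supported spans AB and BC.
End slopes at the hinge B, treating each span as simply supported:
  span AB: UDL 21: wL³/(24EI) = 34.39/EI
  span AB: point load 74 at a = 0.68: Pab(L + a)/(6LEI) = 27.37/EI
  span BC: point load 115.2 at a = 7: Pab(L + b)/(6LEI) = 524.2/EI
  relative rotation θ_0 = (61.77 + 524.2)/EI = 585.9/EI
A unit hogging moment at B produces rotation L₁/(3EI) + L₂/(3EI) = 4.467/EI.
Compatibility: M_B·(L₁+L₂)/(3EI) = θ_0, giving M_B = 131.2 kN·m (hogging).
Span BC, ΣM about C: R_B^{BC}·10 = 345.6 + 131.2, so R_B^{BC} = 47.68 kN and R_C = 115.2 − 47.68 = 67.52 kN.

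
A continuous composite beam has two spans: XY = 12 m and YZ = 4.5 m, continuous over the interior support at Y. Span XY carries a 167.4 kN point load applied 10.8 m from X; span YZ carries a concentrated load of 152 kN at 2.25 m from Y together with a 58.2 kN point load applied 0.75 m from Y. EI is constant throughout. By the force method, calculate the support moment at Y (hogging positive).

Insert a hinge at Y; M_Y is the redundant, and each span becomes simply supported.
Rotations at Y on the released spans (each span's end-slope, ×1/EI):
  span XY: point load 167.4 at a = 10.8: Pab(L + a)/(6LEI) = 687/EI
  span YZ: point load 152 at a = 2.25: Pab(L + b)/(6LEI) = 192.4/EI
  span YZ: point load 58.2 at a = 0.75: Pab(L + b)/(6LEI) = 50.02/EI
  relative rotation θ_0 = (687 + 242.4)/EI = 929.4/EI
A unit hogging moment at Y produces rotation L₁/(3EI) + L₂/(3EI) = 5.5/EI.
Slope continuity at Y: θ_0 = M_Y·5.5/EI, so M_Y = 929.4/5.5 = 169 kN·m (hogging).

M_Y = 169 kN·m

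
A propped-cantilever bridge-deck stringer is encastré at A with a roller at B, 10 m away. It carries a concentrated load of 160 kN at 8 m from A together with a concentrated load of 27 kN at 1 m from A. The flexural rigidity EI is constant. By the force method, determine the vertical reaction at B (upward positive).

R_B = 113 kN

Choose R_B as the redundant. The primary structure is the cantilever fixed at A.
Downward deflection at the released point B due to the loads:
  point load 160 at a = 8: Pa²(3L − a)/(6EI) = 37547/EI
  point load 27 at a = 1: Pa²(3L − a)/(6EI) = 130.5/EI
  δ_0 = 37677/EI
Tip deflection under a unit load at B: L³/(3EI) = 333.3/EI.
The prop prevents deflection at B: R_B = δ_0/δ_{BB} = 37677/333.3 = 113 kN.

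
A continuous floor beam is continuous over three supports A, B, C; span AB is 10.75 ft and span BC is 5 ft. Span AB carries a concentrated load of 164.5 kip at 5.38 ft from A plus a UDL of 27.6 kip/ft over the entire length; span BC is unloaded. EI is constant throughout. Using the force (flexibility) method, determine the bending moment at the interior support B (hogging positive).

Release continuity at B by inserting a hinge; the redundant is the internal moment M_B. The primary structure is two simply-supported spans AB and BC.
End slopes at the hinge B, treating each span as simply supported:
  span AB: point load 164.5 at a = 5.38: Pab(L + a)/(6LEI) = 1188/EI
  span AB: UDL 27.6: wL³/(24EI) = 1429/EI
  relative rotation θ_0 = (2617 + 0)/EI = 2617/EI
A unit hogging moment at B produces rotation L₁/(3EI) + L₂/(3EI) = 5.25/EI.
Compatibility: M_B·(L₁+L₂)/(3EI) = θ_0, giving M_B = 498.5 kip·ft (hogging).

M_B = 498.5 kip·ft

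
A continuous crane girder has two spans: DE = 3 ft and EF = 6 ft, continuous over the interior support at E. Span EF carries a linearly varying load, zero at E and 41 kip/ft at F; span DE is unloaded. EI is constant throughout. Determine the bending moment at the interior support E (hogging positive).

M_E = 57.4 kip·ft

Take M_E as the redundant. Released structure: two simple spans DE and EF with a hinge at E.
Discontinuity in slope at E on the released structure — sum the simple-span end rotations:
  span EF: triangular load, peak 41: 7w₀L³/(360EI) = 172.2/EI
  relative rotation θ_0 = (0 + 172.2)/EI = 172.2/EI
A unit hogging moment at E produces rotation L₁/(3EI) + L₂/(3EI) = 3/EI.
Slope continuity at E: θ_0 = M_E·3/EI, so M_E = 172.2/3 = 57.4 kip·ft (hogging).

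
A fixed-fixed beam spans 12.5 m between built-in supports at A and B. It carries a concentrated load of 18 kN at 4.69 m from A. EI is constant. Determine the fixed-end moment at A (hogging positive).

Take the two fixed-end moments M_A, M_B as redundants; the released structure is the simple span AB.
End rotations of the released simple span under the applied load (×1/EI):
  at A: point load 18 at a = 4.69: Pab(L + b)/(6LEI) = 178.5/EI
  at B: point load 18 at a = 4.69: Pab(L + a)/(6LEI) = 151.1/EI
  θ_A0 = 178.5/EI,  θ_B0 = 151.1/EI
Flexibility coefficients: a unit moment at one end gives L/(3EI) there and L/(6EI) at the far end, so f₁₁ = f₂₂ = 4.167/EI and f₁₂ = f₂₁ = 2.083/EI.
Compatibility — zero rotation at each built-in end:
  4.167 M_A + 2.083 M_B = 178.5
  2.083 M_A + 4.167 M_B = 151.1
Solving the pair gives M_A = 32.96 kN·m and M_B = 19.79 kN·m (hogging).

M_A = 32.96 kN·m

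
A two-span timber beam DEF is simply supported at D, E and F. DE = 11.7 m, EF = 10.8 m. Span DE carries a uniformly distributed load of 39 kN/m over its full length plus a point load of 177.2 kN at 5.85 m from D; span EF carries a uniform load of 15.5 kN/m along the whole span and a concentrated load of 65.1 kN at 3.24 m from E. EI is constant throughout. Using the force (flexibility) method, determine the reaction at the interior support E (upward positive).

R_E = 573.8 kN

Insert a hinge at E; M_E is the redundant, and each span becomes simply supported.
Rotations at E on the released spans (each span's end-slope, ×1/EI):
  span DE: UDL 39: wL³/(24EI) = 2603/EI
  span DE: point load 177.2 at a = 5.85: Pab(L + a)/(6LEI) = 1516/EI
  span EF: UDL 15.5: wL³/(24EI) = 813.6/EI
  span EF: point load 65.1 at a = 3.24: Pab(L + b)/(6LEI) = 451.8/EI
  relative rotation θ_0 = (4119 + 1265)/EI = 5384/EI
A unit hogging moment at E produces rotation L₁/(3EI) + L₂/(3EI) = 7.5/EI.
Slope continuity at E: θ_0 = M_E·7.5/EI, so M_E = 5384/7.5 = 717.9 kN·m (hogging).
Span DE, ΣM about D with M_E applied at E: R_E^{DE}·11.7 = 3706 + 717.9, so R_E^{DE} = 378.1 kN and R_D = 633.5 − 378.1 = 255.4 kN.
Span EF, ΣM about F: R_E^{EF}·10.8 = 1396 + 717.9, so R_E^{EF} = 195.7 kN and R_F = 232.5 − 195.7 = 36.76 kN.
R_E = 378.1 + 195.7 = 573.8 kN.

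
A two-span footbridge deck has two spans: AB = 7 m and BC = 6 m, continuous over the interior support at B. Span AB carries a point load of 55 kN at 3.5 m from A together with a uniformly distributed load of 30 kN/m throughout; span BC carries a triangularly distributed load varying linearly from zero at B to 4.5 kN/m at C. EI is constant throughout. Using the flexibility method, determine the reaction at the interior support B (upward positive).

R_B = 181 kN

Insert a hinge at B; M_B is the redundant, and each span becomes simply supported.
Discontinuity in slope at B on the released structure — sum the simple-span end rotations:
  span AB: point load 55 at a = 3.5: Pab(L + a)/(6LEI) = 168.4/EI
  span AB: UDL 30: wL³/(24EI) = 428.8/EI
  span BC: triangular load, peak 4.5: 7w₀L³/(360EI) = 18.9/EI
  relative rotation θ_0 = (597.2 + 18.9)/EI = 616.1/EI
A unit hogging moment at B produces rotation L₁/(3EI) + L₂/(3EI) = 4.333/EI.
Slope continuity at B: θ_0 = M_B·4.333/EI, so M_B = 616.1/4.333 = 142.2 kN·m (hogging).
Span AB, ΣM about A with M_B applied at B: R_B^{AB}·7 = 927.5 + 142.2, so R_B^{AB} = 152.8 kN and R_A = 265 − 152.8 = 112.2 kN.
Span BC, ΣM about C: R_B^{BC}·6 = 27 + 142.2, so R_B^{BC} = 28.2 kN and R_C = 13.5 − 28.2 = -14.7 kN.
R_B = 152.8 + 28.2 = 181 kN.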